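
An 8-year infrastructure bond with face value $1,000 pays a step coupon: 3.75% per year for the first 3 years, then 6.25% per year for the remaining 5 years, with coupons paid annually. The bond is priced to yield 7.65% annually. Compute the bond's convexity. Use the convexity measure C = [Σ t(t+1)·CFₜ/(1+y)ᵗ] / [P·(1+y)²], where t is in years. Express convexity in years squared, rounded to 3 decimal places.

With y = 0.0765:
  t   CF        PV=CF/(1+0.0765)^t    t·PV        t(t+1)·PV
  1        37.50        34.8351        34.8351          69.6702
  2        37.50        32.3596        64.7192         194.1576
  3        37.50        30.0600        90.1800         360.7202
  4        62.50        46.5397       186.1589         930.7946
  5        62.50        43.2324       216.1622       1,296.9735
  6        62.50        40.1602       240.9612       1,686.7282
  7        62.50        37.3063       261.1439       2,089.1509
  8     1,062.50       589.1375     4,713.1000      42,417.8998
  Σ                    853.6309     5,807.2605      49,046.0950
P = 853.6309.
Convexity = Σ t(t+1)·PV / [P·(1+y)²] = 49,046.0950 / (853.6309 × 1.158852) = 49.57997.

49.580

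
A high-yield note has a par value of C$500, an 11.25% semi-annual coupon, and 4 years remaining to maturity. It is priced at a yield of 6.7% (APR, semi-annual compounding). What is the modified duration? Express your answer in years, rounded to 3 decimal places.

3.273 years

Periodic yield y = 0.0335. First find Macaulay duration:
  t   CF        PV=CF/(1+0.0335)^t    t·PV
  1       28.125        27.2134        27.2134
  2       28.125        26.3313        52.6625
  3       28.125        25.4778        76.4333
  4       28.125        24.6519        98.6076
  5       28.125        23.8528       119.2642
  6       28.125        23.0797       138.4780
  7       28.125        22.3316       156.3210
  8      528.125       405.7447     3,245.9578
  Σ                    578.6831     3,914.9377
P = 578.6831; Macaulay duration = 3,914.9377 / 578.6831 = 6.76525 half-year periods = 3.38263 years.
Modified duration = D_Mac / (1 + y) = 3.38263 / 1.0335 = 3.27298 years.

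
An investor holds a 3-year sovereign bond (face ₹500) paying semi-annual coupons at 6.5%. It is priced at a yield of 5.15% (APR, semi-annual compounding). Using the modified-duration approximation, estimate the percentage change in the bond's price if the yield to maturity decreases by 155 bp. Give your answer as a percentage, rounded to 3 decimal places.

Periodic yield y = 0.02575. Modified duration first:
  t   CF        PV=CF/(1+0.02575)^t    t·PV
  1        16.25        15.8421        15.8421
  2        16.25        15.4444        30.8887
  3        16.25        15.0567        45.1700
  4        16.25        14.6787        58.7148
  5        16.25        14.3102        71.5510
  6       516.25       443.2114     2,659.2683
  Σ                    518.5434     2,881.4349
P = 518.5434; D_Mac = 5.55679 half-year periods = 2.77839 yrs; D_mod = 2.77839/(1+0.02575) = 2.70865 yrs.
ΔP/P ≈ -D_mod · Δy = -2.70865 × (-0.0155) = +0.041984 = +4.1984%.

+4.198%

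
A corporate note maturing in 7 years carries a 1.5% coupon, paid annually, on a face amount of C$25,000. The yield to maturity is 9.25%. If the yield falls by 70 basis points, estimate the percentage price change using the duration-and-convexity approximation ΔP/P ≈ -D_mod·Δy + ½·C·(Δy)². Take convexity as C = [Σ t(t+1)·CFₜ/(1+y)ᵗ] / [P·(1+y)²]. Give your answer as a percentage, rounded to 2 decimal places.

+4.33%

With y = 0.0925:
  t   CF        PV=CF/(1+0.0925)^t    t·PV        t(t+1)·PV
  1       375.00       343.2494       343.2494         686.4989
  2       375.00       314.1871       628.3742       1,885.1227
  3       375.00       287.5855       862.7564       3,451.0256
  4       375.00       263.2361     1,052.9445       5,264.7225
  5       375.00       240.9484     1,204.7420       7,228.4519
  6       375.00       220.5477     1,323.2864       9,263.0047
  7    25,375.00    13,660.1646    95,621.1520     764,969.2158
  Σ                 15,329.9188   101,036.5049     792,748.0419
P = 15,329.9188; D_Mac = 6.59080 yrs; D_mod = 6.03277 yrs; C = 43.32638.
Duration effect: -6.03277 × (-0.007) = +0.042229
Convexity effect: 0.5 × 43.32638 × (-0.007)² = +0.0010615
ΔP/P ≈ +0.042229 + 0.0010615 = +0.043291 = +4.3291%.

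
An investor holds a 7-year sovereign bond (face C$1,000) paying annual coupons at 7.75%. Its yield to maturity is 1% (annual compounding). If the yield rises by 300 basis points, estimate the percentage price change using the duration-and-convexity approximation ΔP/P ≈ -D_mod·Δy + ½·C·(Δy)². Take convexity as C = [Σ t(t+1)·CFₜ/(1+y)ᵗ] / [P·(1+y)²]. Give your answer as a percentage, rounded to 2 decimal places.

-15.60%

With y = 0.01:
  t   CF        PV=CF/(1+0.01)^t    t·PV        t(t+1)·PV
  1        77.50        76.7327        76.7327         153.4653
  2        77.50        75.9729       151.9459         455.8377
  3        77.50        75.2207       225.6622         902.6488
  4        77.50        74.4760       297.9039       1,489.5195
  5        77.50        73.7386       368.6930       2,212.1577
  6        77.50        73.0085       438.0510       3,066.3572
  7     1,077.50     1,005.0037     7,035.0259      56,280.2074
  Σ                  1,454.1531     8,594.0146      64,560.1938
P = 1,454.1531; D_Mac = 5.90998 yrs; D_mod = 5.85146 yrs; C = 43.52231.
Duration effect: -5.85146 × (+0.03) = -0.175544
Convexity effect: 0.5 × 43.52231 × (0.03)² = +0.0195850
ΔP/P ≈ -0.175544 + 0.0195850 = -0.155959 = -15.5959%.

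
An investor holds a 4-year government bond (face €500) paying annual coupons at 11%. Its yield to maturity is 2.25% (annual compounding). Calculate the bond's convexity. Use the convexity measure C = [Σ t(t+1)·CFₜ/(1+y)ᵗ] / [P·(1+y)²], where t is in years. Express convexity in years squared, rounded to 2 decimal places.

16.09

With y = 0.0225:
  t   CF        PV=CF/(1+0.0225)^t    t·PV        t(t+1)·PV
  1        55.00        53.7897        53.7897         107.5795
  2        55.00        52.6061       105.2122         315.6366
  3        55.00        51.4485       154.3455         617.3820
  4       555.00       507.7381     2,030.9522      10,154.7611
  Σ                    665.5824     2,344.2997      11,195.3592
P = 665.5824.
Convexity = Σ t(t+1)·PV / [P·(1+y)²] = 11,195.3592 / (665.5824 × 1.045506) = 16.08828.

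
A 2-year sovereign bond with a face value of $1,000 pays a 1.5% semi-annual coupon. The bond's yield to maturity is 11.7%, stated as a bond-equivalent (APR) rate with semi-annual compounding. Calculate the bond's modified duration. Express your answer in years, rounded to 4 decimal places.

1.8659 years

Periodic yield y = 0.0585. First find Macaulay duration:
  t   CF        PV=CF/(1+0.0585)^t    t·PV
  1         7.50         7.0855         7.0855
  2         7.50         6.6939        13.3878
  3         7.50         6.3240        18.9719
  4     1,007.50       802.5676     3,210.2703
  Σ                    822.6709     3,249.7154
P = 822.6709; Macaulay duration = 3,249.7154 / 822.6709 = 3.95020 half-year periods = 1.97510 years.
Modified duration = D_Mac / (1 + y) = 1.97510 / 1.0585 = 1.86594 years.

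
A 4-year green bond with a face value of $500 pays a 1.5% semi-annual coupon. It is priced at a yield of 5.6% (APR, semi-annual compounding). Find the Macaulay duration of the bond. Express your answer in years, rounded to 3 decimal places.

Periodic yield y = 0.028. Discount each cash flow and weight by its period:
  t   CF        PV=CF/(1+0.028)^t    t·PV
  1         3.75         3.6479         3.6479
  2         3.75         3.5485         7.0970
  3         3.75         3.4519        10.3556
  4         3.75         3.3578        13.4313
  5         3.75         3.2664        16.3319
  6         3.75         3.1774        19.0644
  7         3.75         3.0909        21.6360
  8       503.75       403.8965     3,231.1724
  Σ                    427.4372     3,322.7364
Price P = Σ PV = 427.4372.
Macaulay duration = Σ(t·PV) / P = 3,322.7364 / 427.4372 = 7.77362 half-year periods.
In years: 7.77362 / 2 = 3.88681 years.

3.887 years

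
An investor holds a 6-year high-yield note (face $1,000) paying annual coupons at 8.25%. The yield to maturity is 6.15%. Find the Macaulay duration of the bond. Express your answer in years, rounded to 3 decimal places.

Periodic yield y = 0.0615. Discount each cash flow and weight by its year:
  t   CF        PV=CF/(1+0.0615)^t    t·PV
  1        82.50        77.7202        77.7202
  2        82.50        73.2173       146.4347
  3        82.50        68.9754       206.9261
  4        82.50        64.9791       259.9166
  5        82.50        61.2145       306.0723
  6     1,082.50       756.6724     4,540.0346
  Σ                  1,102.7789     5,537.1044
Price P = Σ PV = 1,102.7789.
Macaulay duration = Σ(t·PV) / P = 5,537.1044 / 1,102.7789 = 5.02105 years.

5.021 years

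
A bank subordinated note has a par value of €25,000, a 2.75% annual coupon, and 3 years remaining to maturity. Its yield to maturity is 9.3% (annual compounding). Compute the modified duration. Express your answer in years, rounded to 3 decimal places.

Periodic yield y = 0.093. First find Macaulay duration:
  t   CF        PV=CF/(1+0.093)^t    t·PV
  1       687.50       629.0027       629.0027
  2       687.50       575.4828     1,150.9657
  3    25,687.50    19,672.5815    59,017.7445
  Σ                 20,877.0671    60,797.7130
P = 20,877.0671; Macaulay duration = 60,797.7130 / 20,877.0671 = 2.91218 years.
Modified duration = D_Mac / (1 + y) = 2.91218 / 1.093 = 2.66439 years.

2.664 years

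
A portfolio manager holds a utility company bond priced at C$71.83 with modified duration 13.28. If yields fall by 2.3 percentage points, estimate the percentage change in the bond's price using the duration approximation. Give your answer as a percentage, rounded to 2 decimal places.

+30.54%

Duration approximation: ΔP/P ≈ -D_mod · Δy = -13.28 × (-0.023) = +0.305440.
As a percentage: +30.5440%.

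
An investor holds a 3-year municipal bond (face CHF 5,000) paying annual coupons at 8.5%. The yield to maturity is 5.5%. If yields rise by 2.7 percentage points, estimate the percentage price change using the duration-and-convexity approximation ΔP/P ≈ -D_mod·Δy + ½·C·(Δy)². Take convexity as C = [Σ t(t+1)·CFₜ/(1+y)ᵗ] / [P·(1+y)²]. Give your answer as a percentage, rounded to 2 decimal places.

-6.76%

With y = 0.055:
  t   CF        PV=CF/(1+0.055)^t    t·PV        t(t+1)·PV
  1       425.00       402.8436       402.8436         805.6872
  2       425.00       381.8423       763.6846       2,291.0537
  3     5,425.00     4,620.0041    13,860.0124      55,440.0495
  Σ                  5,404.6900    15,026.5405      58,536.7904
P = 5,404.6900; D_Mac = 2.78028 yrs; D_mod = 2.63533 yrs; C = 9.73090.
Duration effect: -2.63533 × (+0.027) = -0.071154
Convexity effect: 0.5 × 9.73090 × (0.027)² = +0.0035469
ΔP/P ≈ -0.071154 + 0.0035469 = -0.067607 = -6.7607%.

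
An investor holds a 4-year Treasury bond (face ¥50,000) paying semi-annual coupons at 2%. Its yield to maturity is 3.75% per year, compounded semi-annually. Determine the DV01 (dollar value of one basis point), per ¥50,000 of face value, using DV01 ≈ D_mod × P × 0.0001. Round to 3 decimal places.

Periodic yield y = 0.01875.
  t   CF        PV=CF/(1+0.01875)^t    t·PV
  1       500.00       490.7975       490.7975
  2       500.00       481.7645       963.5289
  3       500.00       472.8976     1,418.6929
  4       500.00       464.1940     1,856.7760
  5       500.00       455.6505     2,278.2527
  6       500.00       447.2643     2,683.5860
  7       500.00       439.0325     3,073.2274
  8    50,500.00    43,526.1650   348,209.3201
  Σ                 46,777.7660   360,974.1815
P = 46,777.7660; D_Mac = 7.71679 half-year periods = 3.85839 yrs; D_mod = 3.78738 yrs.
DV01 ≈ 3.78738 × 46,777.7660 × 0.0001 = 17.716524.

¥17.717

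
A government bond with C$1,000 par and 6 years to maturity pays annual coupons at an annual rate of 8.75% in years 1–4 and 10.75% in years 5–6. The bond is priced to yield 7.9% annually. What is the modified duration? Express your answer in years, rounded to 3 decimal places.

4.589 years

Periodic yield y = 0.079. First find Macaulay duration:
  t   CF        PV=CF/(1+0.079)^t    t·PV
  1        87.50        81.0936        81.0936
  2        87.50        75.1563       150.3125
  3        87.50        69.6536       208.9609
  4        87.50        64.5539       258.2155
  5       107.50        73.5024       367.5118
  6     1,107.50       701.8028     4,210.8165
  Σ                  1,065.7625     5,276.9107
P = 1,065.7625; Macaulay duration = 5,276.9107 / 1,065.7625 = 4.95130 years.
Modified duration = D_Mac / (1 + y) = 4.95130 / 1.079 = 4.58879 years.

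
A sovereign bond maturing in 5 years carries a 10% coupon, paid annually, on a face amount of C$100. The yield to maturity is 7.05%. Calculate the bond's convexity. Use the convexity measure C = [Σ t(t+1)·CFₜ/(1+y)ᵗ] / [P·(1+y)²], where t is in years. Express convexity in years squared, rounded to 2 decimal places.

With y = 0.0705:
  t   CF        PV=CF/(1+0.0705)^t    t·PV        t(t+1)·PV
  1        10.00         9.3414         9.3414          18.6829
  2        10.00         8.7262        17.4525          52.3574
  3        10.00         8.1515        24.4546          97.8186
  4        10.00         7.6147        30.4588         152.2942
  5       110.00        78.2455       391.2275       2,347.3648
  Σ                    112.0794       472.9348       2,668.5177
P = 112.0794.
Convexity = Σ t(t+1)·PV / [P·(1+y)²] = 2,668.5177 / (112.0794 × 1.145970) = 20.77643.

20.78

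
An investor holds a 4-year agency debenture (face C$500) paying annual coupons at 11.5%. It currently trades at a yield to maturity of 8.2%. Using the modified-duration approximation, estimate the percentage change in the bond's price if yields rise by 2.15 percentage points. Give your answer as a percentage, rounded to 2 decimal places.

Periodic yield y = 0.082. Modified duration first:
  t   CF        PV=CF/(1+0.082)^t    t·PV
  1        57.50        53.1423        53.1423
  2        57.50        49.1149        98.2298
  3        57.50        45.3927       136.1781
  4       557.50       406.7577     1,627.0310
  Σ                    554.4077     1,914.5812
P = 554.4077; D_Mac = 3.45338 yrs; D_mod = 3.45338/(1+0.082) = 3.19166 yrs.
ΔP/P ≈ -D_mod · Δy = -3.19166 × (+0.0215) = -0.068621 = -6.8621%.

-6.86%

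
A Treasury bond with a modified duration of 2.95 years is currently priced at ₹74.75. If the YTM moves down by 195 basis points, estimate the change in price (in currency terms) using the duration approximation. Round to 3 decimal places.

Duration approximation: ΔP/P ≈ -D_mod · Δy = -2.95 × (-0.0195) = +0.057525.
ΔP ≈ 74.75 × (+0.057525) = +4.29999375.

+₹4.300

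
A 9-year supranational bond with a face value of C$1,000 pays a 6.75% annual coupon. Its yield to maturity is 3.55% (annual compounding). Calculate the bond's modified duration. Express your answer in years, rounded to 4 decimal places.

7.0067 years

Periodic yield y = 0.0355. First find Macaulay duration:
  t   CF        PV=CF/(1+0.0355)^t    t·PV
  1        67.50        65.1859        65.1859
  2        67.50        62.9511       125.9023
  3        67.50        60.7930       182.3790
  4        67.50        58.7088       234.8353
  5        67.50        56.6961       283.4805
  6        67.50        54.7524       328.5144
  7        67.50        52.8753       370.1273
  8        67.50        51.0626       408.5008
  9     1,067.50       779.8606     7,018.7450
  Σ                  1,242.8858     9,017.6704
P = 1,242.8858; Macaulay duration = 9,017.6704 / 1,242.8858 = 7.25543 years.
Modified duration = D_Mac / (1 + y) = 7.25543 / 1.0355 = 7.00669 years.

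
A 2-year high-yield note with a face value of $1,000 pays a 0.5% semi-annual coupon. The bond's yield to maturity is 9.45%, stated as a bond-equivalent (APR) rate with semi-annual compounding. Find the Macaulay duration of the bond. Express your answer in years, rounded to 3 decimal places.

Periodic yield y = 0.04725. Discount each cash flow and weight by its period:
  t   CF        PV=CF/(1+0.04725)^t    t·PV
  1         2.50         2.3872         2.3872
  2         2.50         2.2795         4.5590
  3         2.50         2.1767         6.5300
  4     1,002.50       833.4564     3,333.8257
  Σ                    840.2998     3,347.3019
Price P = Σ PV = 840.2998.
Macaulay duration = Σ(t·PV) / P = 3,347.3019 / 840.2998 = 3.98346 half-year periods.
In years: 3.98346 / 2 = 1.99173 years.

1.992 years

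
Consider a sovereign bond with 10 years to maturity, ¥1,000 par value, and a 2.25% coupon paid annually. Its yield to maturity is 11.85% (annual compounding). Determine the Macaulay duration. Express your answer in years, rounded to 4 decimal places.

Periodic yield y = 0.1185. Discount each cash flow and weight by its year:
  t   CF        PV=CF/(1+0.1185)^t    t·PV
  1        22.50        20.1162        20.1162
  2        22.50        17.9850        35.9700
  3        22.50        16.0796        48.2387
  4        22.50        14.3760        57.5041
  5        22.50        12.8529        64.2647
  6        22.50        11.4912        68.9474
  7        22.50        10.2738        71.9165
  8        22.50         9.1853        73.4826
  9        22.50         8.2122        73.9096
  10    1,022.50       333.6595     3,336.5945
  Σ                    454.2317     3,850.9444
Price P = Σ PV = 454.2317.
Macaulay duration = Σ(t·PV) / P = 3,850.9444 / 454.2317 = 8.47793 years.

8.4779 years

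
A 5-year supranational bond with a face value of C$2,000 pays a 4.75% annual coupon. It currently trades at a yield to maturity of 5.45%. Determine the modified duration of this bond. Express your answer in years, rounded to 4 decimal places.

4.3234 years

Periodic yield y = 0.0545. First find Macaulay duration:
  t   CF        PV=CF/(1+0.0545)^t    t·PV
  1        95.00        90.0901        90.0901
  2        95.00        85.4339       170.8679
  3        95.00        81.0184       243.0553
  4        95.00        76.8311       307.3246
  5     2,095.00     1,606.7604     8,033.8018
  Σ                  1,940.1340     8,845.1396
P = 1,940.1340; Macaulay duration = 8,845.1396 / 1,940.1340 = 4.55904 years.
Modified duration = D_Mac / (1 + y) = 4.55904 / 1.0545 = 4.32341 years.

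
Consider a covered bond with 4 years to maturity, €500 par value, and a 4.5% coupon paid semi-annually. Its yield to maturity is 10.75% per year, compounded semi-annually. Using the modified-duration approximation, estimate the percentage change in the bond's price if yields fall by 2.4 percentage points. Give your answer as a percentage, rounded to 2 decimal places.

+8.34%

Periodic yield y = 0.05375. Modified duration first:
  t   CF        PV=CF/(1+0.05375)^t    t·PV
  1        11.25        10.6762        10.6762
  2        11.25        10.1316        20.2632
  3        11.25         9.6148        28.8444
  4        11.25         9.1244        36.4974
  5        11.25         8.6589        43.2947
  6        11.25         8.2173        49.3036
  7        11.25         7.7981        54.5868
  8       511.25       336.3045     2,690.4356
  Σ                    400.5256     2,933.9018
P = 400.5256; D_Mac = 7.32513 half-year periods = 3.66256 yrs; D_mod = 3.66256/(1+0.05375) = 3.47574 yrs.
ΔP/P ≈ -D_mod · Δy = -3.47574 × (-0.024) = +0.083418 = +8.3418%.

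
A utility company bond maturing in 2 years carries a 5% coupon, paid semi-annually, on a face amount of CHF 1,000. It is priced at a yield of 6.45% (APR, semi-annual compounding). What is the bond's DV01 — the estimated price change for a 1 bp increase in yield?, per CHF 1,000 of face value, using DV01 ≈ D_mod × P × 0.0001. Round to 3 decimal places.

Periodic yield y = 0.03225.
  t   CF        PV=CF/(1+0.03225)^t    t·PV
  1        25.00        24.2189        24.2189
  2        25.00        23.4623        46.9246
  3        25.00        22.7293        68.1878
  4     1,025.00       902.7849     3,611.1397
  Σ                    973.1954     3,750.4710
P = 973.1954; D_Mac = 3.85377 half-year periods = 1.92688 yrs; D_mod = 1.86668 yrs.
DV01 ≈ 1.86668 × 973.1954 × 0.0001 = 0.181665.

CHF 0.182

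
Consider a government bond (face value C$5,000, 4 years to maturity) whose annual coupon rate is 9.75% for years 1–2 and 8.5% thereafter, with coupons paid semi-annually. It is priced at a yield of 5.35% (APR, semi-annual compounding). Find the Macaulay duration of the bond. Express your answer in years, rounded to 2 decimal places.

3.46 years

Periodic yield y = 0.02675. Discount each cash flow and weight by its period:
  t   CF        PV=CF/(1+0.02675)^t    t·PV
  1       243.75       237.3996       237.3996
  2       243.75       231.2146       462.4291
  3       243.75       225.1907       675.5722
  4       243.75       219.3238       877.2952
  5       212.50       186.2239       931.1194
  6       212.50       181.3722     1,088.2331
  7       212.50       176.6469     1,236.5281
  8     5,212.50     4,220.1547    33,761.2379
  Σ                  5,677.5263    39,269.8146
Price P = Σ PV = 5,677.5263.
Macaulay duration = Σ(t·PV) / P = 39,269.8146 / 5,677.5263 = 6.91671 half-year periods.
In years: 6.91671 / 2 = 3.45836 years.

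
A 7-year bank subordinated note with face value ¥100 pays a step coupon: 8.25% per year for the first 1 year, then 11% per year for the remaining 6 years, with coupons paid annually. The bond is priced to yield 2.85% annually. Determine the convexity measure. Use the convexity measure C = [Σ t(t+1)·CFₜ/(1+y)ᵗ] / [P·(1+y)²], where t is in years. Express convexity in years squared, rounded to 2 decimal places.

With y = 0.0285:
  t   CF        PV=CF/(1+0.0285)^t    t·PV        t(t+1)·PV
  1         8.25         8.0214         8.0214          16.0428
  2        11.00        10.3988        20.7976          62.3929
  3        11.00        10.1107        30.3320         121.3280
  4        11.00         9.8305        39.3220         196.6100
  5        11.00         9.5581        47.7905         286.7428
  6        11.00         9.2932        55.7594         390.3159
  7       111.00        91.1786       638.2502       5,106.0014
  Σ                    148.3913       840.2731       6,179.4337
P = 148.3913.
Convexity = Σ t(t+1)·PV / [P·(1+y)²] = 6,179.4337 / (148.3913 × 1.057812) = 39.36694.

39.37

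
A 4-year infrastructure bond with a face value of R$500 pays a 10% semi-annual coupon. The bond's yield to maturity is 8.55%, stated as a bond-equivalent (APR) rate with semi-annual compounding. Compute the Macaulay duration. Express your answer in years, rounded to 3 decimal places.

3.410 years

Periodic yield y = 0.04275. Discount each cash flow and weight by its period:
  t   CF        PV=CF/(1+0.04275)^t    t·PV
  1        25.00        23.9751        23.9751
  2        25.00        22.9922        45.9843
  3        25.00        22.0495        66.1486
  4        25.00        21.1456        84.5822
  5        25.00        20.2786       101.3932
  6        25.00        19.4473       116.6837
  7        25.00        18.6500       130.5499
  8       525.00       375.5932     3,004.7456
  Σ                    524.1314     3,574.0626
Price P = Σ PV = 524.1314.
Macaulay duration = Σ(t·PV) / P = 3,574.0626 / 524.1314 = 6.81902 half-year periods.
In years: 6.81902 / 2 = 3.40951 years.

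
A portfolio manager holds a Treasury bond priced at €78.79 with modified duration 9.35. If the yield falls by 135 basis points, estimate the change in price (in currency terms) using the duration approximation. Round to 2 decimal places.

+€9.95

Duration approximation: ΔP/P ≈ -D_mod · Δy = -9.35 × (-0.0135) = +0.126225.
ΔP ≈ 78.79 × (+0.126225) = +9.94526775.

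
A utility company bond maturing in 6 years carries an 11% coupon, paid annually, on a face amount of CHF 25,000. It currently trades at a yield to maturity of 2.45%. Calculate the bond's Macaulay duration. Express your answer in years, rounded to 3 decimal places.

4.940 years

Periodic yield y = 0.0245. Discount each cash flow and weight by its year:
  t   CF        PV=CF/(1+0.0245)^t    t·PV
  1     2,750.00     2,684.2362     2,684.2362
  2     2,750.00     2,620.0451     5,240.0902
  3     2,750.00     2,557.3891     7,672.1672
  4     2,750.00     2,496.2314     9,984.9256
  5     2,750.00     2,436.5363    12,182.6813
  6    27,750.00    23,998.8931   143,993.3585
  Σ                 36,793.3312   181,757.4592
Price P = Σ PV = 36,793.3312.
Macaulay duration = Σ(t·PV) / P = 181,757.4592 / 36,793.3312 = 4.93996 years.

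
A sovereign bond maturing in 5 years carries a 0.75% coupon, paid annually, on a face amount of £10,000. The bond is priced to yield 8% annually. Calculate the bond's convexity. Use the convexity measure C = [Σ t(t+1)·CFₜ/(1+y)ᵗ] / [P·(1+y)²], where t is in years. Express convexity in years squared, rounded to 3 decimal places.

With y = 0.08:
  t   CF        PV=CF/(1+0.08)^t    t·PV        t(t+1)·PV
  1        75.00        69.4444        69.4444         138.8889
  2        75.00        64.3004       128.6008         385.8025
  3        75.00        59.5374       178.6123         714.4490
  4        75.00        55.1272       220.5090       1,102.5448
  5    10,075.00     6,856.8757    34,284.3786     205,706.2713
  Σ                  7,105.2852    34,881.5450     208,047.9565
P = 7,105.2852.
Convexity = Σ t(t+1)·PV / [P·(1+y)²] = 208,047.9565 / (7,105.2852 × 1.166400) = 25.10351.

25.104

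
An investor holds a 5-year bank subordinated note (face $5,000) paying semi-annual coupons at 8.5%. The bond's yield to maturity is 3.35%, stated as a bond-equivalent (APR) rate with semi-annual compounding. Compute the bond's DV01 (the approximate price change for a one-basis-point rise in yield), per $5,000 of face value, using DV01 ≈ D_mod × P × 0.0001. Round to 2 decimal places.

Periodic yield y = 0.01675.
  t   CF        PV=CF/(1+0.01675)^t    t·PV
  1       212.50       208.9993       208.9993
  2       212.50       205.5562       411.1124
  3       212.50       202.1699       606.5096
  4       212.50       198.8393       795.3572
  5       212.50       195.5636       977.8180
  6       212.50       192.3419     1,154.0513
  7       212.50       189.1732     1,324.2126
  8       212.50       186.0568     1,488.4542
  9       212.50       182.9917     1,646.9250
  10    5,212.50     4,414.7311    44,147.3111
  Σ                  6,176.4229    52,760.7505
P = 6,176.4229; D_Mac = 8.54228 half-year periods = 4.27114 yrs; D_mod = 4.20078 yrs.
DV01 ≈ 4.20078 × 6,176.4229 × 0.0001 = 2.594578.

$2.59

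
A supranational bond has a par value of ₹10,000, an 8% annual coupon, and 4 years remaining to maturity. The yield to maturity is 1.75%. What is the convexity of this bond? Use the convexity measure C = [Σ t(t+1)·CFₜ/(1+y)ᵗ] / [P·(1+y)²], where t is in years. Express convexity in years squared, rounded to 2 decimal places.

With y = 0.0175:
  t   CF        PV=CF/(1+0.0175)^t    t·PV        t(t+1)·PV
  1       800.00       786.2408       786.2408       1,572.4816
  2       800.00       772.7182     1,545.4364       4,636.3093
  3       800.00       759.4282     2,278.2847       9,113.1387
  4    10,800.00    10,075.9519    40,303.8074     201,519.0372
  Σ                 12,394.3391    44,913.7693     216,840.9668
P = 12,394.3391.
Convexity = Σ t(t+1)·PV / [P·(1+y)²] = 216,840.9668 / (12,394.3391 × 1.035306) = 16.89854.

16.90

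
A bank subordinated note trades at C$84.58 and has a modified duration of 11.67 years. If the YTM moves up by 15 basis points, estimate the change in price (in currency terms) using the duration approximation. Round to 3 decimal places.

Duration approximation: ΔP/P ≈ -D_mod · Δy = -11.67 × (+0.0015) = -0.017505.
ΔP ≈ 84.58 × (-0.017505) = -1.4805729.

-C$1.481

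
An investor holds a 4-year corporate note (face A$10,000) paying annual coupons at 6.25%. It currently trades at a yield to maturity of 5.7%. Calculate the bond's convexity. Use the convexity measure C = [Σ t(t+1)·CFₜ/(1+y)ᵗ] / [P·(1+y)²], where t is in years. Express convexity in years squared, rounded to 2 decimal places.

With y = 0.057:
  t   CF        PV=CF/(1+0.057)^t    t·PV        t(t+1)·PV
  1       625.00       591.2961       591.2961       1,182.5922
  2       625.00       559.4098     1,118.8195       3,356.4586
  3       625.00       529.2429     1,587.7288       6,350.9150
  4    10,625.00     8,511.9485    34,047.7942     170,238.9708
  Σ                 10,191.8973    37,345.6386     181,128.9367
P = 10,191.8973.
Convexity = Σ t(t+1)·PV / [P·(1+y)²] = 181,128.9367 / (10,191.8973 × 1.117249) = 15.90680.

15.91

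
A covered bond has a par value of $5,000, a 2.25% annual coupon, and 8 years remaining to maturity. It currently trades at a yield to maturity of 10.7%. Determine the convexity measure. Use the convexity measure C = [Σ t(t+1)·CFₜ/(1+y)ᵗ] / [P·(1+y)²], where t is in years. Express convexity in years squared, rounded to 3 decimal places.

50.716

With y = 0.107:
  t   CF        PV=CF/(1+0.107)^t    t·PV        t(t+1)·PV
  1       112.50       101.6260       101.6260         203.2520
  2       112.50        91.8031       183.6062         550.8185
  3       112.50        82.9296       248.7889         995.1554
  4       112.50        74.9138       299.6553       1,498.2767
  5       112.50        67.6728       338.3642       2,030.1853
  6       112.50        61.1317       366.7905       2,567.5333
  7       112.50        55.2229       386.5603       3,092.4822
  8     5,112.50     2,267.0044    18,136.0348     163,224.3134
  Σ                  2,802.3044    20,061.4262     174,162.0168
P = 2,802.3044.
Convexity = Σ t(t+1)·PV / [P·(1+y)²] = 174,162.0168 / (2,802.3044 × 1.225449) = 50.71576.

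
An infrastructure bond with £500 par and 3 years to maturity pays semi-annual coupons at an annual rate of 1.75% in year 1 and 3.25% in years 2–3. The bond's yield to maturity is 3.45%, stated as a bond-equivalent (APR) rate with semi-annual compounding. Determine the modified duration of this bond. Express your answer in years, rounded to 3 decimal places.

2.865 years

Periodic yield y = 0.01725. First find Macaulay duration:
  t   CF        PV=CF/(1+0.01725)^t    t·PV
  1        4.375         4.3008         4.3008
  2        4.375         4.2279         8.4558
  3        8.125         7.7186        23.1559
  4        8.125         7.5877        30.3510
  5        8.125         7.4591        37.2954
  6      508.125       458.5687     2,751.4120
  Σ                    489.8628     2,854.9708
P = 489.8628; Macaulay duration = 2,854.9708 / 489.8628 = 5.82810 half-year periods = 2.91405 years.
Modified duration = D_Mac / (1 + y) = 2.91405 / 1.01725 = 2.86464 years.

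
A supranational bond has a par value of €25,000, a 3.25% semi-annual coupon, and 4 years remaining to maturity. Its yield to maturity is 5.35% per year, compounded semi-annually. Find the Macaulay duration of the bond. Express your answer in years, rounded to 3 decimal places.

3.773 years

Periodic yield y = 0.02675. Discount each cash flow and weight by its period:
  t   CF        PV=CF/(1+0.02675)^t    t·PV
  1       406.25       395.6659       395.6659
  2       406.25       385.3576       770.7152
  3       406.25       375.3179     1,125.9536
  4       406.25       365.5397     1,462.1587
  5       406.25       356.0162     1,780.0812
  6       406.25       346.7409     2,080.4456
  7       406.25       337.7073     2,363.9508
  8    25,406.25    20,569.4593   164,555.6741
  Σ                 23,131.8048   174,534.6452
Price P = Σ PV = 23,131.8048.
Macaulay duration = Σ(t·PV) / P = 174,534.6452 / 23,131.8048 = 7.54522 half-year periods.
In years: 7.54522 / 2 = 3.77261 years.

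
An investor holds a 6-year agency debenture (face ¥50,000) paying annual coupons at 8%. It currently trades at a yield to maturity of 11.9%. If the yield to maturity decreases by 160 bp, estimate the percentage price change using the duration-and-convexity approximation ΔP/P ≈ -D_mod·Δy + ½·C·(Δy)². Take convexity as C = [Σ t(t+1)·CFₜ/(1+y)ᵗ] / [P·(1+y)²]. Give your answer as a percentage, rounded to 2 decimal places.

With y = 0.119:
  t   CF        PV=CF/(1+0.119)^t    t·PV        t(t+1)·PV
  1     4,000.00     3,574.6202     3,574.6202       7,149.2404
  2     4,000.00     3,194.4774     6,388.9548      19,166.8643
  3     4,000.00     2,854.7608     8,564.2825      34,257.1302
  4     4,000.00     2,551.1714    10,204.6858      51,023.4289
  5     4,000.00     2,279.8672    11,399.3362      68,396.0173
  6    54,000.00    27,505.1008   165,030.6047   1,155,214.2330
  Σ                 41,959.9979   205,162.4842   1,335,206.9141
P = 41,959.9979; D_Mac = 4.88948 yrs; D_mod = 4.36951 yrs; C = 25.41282.
Duration effect: -4.36951 × (-0.016) = +0.069912
Convexity effect: 0.5 × 25.41282 × (-0.016)² = +0.0032528
ΔP/P ≈ +0.069912 + 0.0032528 = +0.073165 = +7.3165%.

+7.32%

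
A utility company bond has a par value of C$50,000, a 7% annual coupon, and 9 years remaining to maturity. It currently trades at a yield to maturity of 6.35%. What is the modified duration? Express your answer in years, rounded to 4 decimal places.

6.5999 years

Periodic yield y = 0.0635. First find Macaulay duration:
  t   CF        PV=CF/(1+0.0635)^t    t·PV
  1     3,500.00     3,291.0202     3,291.0202
  2     3,500.00     3,094.5183     6,189.0366
  3     3,500.00     2,909.7492     8,729.2477
  4     3,500.00     2,736.0124    10,944.0498
  5     3,500.00     2,572.6492    12,863.2461
  6     3,500.00     2,419.0402    14,514.2410
  7     3,500.00     2,274.6029    15,922.2202
  8     3,500.00     2,138.7897    17,110.3179
  9    53,500.00    30,740.8827   276,667.9444
  Σ                 52,177.2649   366,231.3237
P = 52,177.2649; Macaulay duration = 366,231.3237 / 52,177.2649 = 7.01898 years.
Modified duration = D_Mac / (1 + y) = 7.01898 / 1.0635 = 6.59989 years.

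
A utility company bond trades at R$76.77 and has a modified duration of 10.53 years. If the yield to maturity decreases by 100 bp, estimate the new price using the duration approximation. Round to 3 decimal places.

Duration approximation: ΔP/P ≈ -D_mod · Δy = -10.53 × (-0.01) = +0.105300.
New price ≈ 76.77 × (1 + 0.105300) = 84.853881.

R$84.854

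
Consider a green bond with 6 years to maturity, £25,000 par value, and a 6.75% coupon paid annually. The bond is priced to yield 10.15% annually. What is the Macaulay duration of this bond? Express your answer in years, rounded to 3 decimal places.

Periodic yield y = 0.1015. Discount each cash flow and weight by its year:
  t   CF        PV=CF/(1+0.1015)^t    t·PV
  1     1,687.50     1,532.0018     1,532.0018
  2     1,687.50     1,390.8323     2,781.6647
  3     1,687.50     1,262.6712     3,788.0136
  4     1,687.50     1,146.3198     4,585.2790
  5     1,687.50     1,040.6897     5,203.4487
  6    26,687.50    14,941.7300    89,650.3798
  Σ                 21,314.2448   107,540.7876
Price P = Σ PV = 21,314.2448.
Macaulay duration = Σ(t·PV) / P = 107,540.7876 / 21,314.2448 = 5.04549 years.

5.045 years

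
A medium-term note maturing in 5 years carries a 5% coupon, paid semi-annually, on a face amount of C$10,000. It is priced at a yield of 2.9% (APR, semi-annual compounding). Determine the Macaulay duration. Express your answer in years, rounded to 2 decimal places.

Periodic yield y = 0.0145. Discount each cash flow and weight by its period:
  t   CF        PV=CF/(1+0.0145)^t    t·PV
  1       250.00       246.4268       246.4268
  2       250.00       242.9047       485.8094
  3       250.00       239.4329       718.2987
  4       250.00       236.0108       944.0430
  5       250.00       232.6375     1,163.1876
  6       250.00       229.3125     1,375.8749
  7       250.00       226.0350     1,582.2448
  8       250.00       222.8043     1,782.4345
  9       250.00       219.6198     1,976.5784
  10   10,250.00     8,875.7151    88,757.1506
  Σ                 10,970.8994    99,032.0489
Price P = Σ PV = 10,970.8994.
Macaulay duration = Σ(t·PV) / P = 99,032.0489 / 10,970.8994 = 9.02679 half-year periods.
In years: 9.02679 / 2 = 4.51340 years.

4.51 years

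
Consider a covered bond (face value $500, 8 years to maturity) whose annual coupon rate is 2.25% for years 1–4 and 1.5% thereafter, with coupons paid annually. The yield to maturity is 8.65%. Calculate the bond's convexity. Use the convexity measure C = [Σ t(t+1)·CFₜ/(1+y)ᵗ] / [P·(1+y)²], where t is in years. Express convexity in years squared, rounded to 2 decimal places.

53.62

With y = 0.0865:
  t   CF        PV=CF/(1+0.0865)^t    t·PV        t(t+1)·PV
  1        11.25        10.3543        10.3543          20.7087
  2        11.25         9.5300        19.0600          57.1800
  3        11.25         8.7713        26.3139         105.2554
  4        11.25         8.0730        32.2919         161.4595
  5         7.50         4.9535        24.7675         148.6052
  6         7.50         4.5591        27.3548         191.4839
  7         7.50         4.1962        29.3732         234.9856
  8       507.50       261.3354     2,090.6830      18,816.1470
  Σ                    311.7728     2,260.1987      19,735.8253
P = 311.7728.
Convexity = Σ t(t+1)·PV / [P·(1+y)²] = 19,735.8253 / (311.7728 × 1.180482) = 53.62380.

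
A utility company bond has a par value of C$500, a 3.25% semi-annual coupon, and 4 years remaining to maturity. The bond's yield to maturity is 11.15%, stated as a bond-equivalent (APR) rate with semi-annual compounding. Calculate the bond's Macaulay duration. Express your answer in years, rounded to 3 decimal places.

3.741 years

Periodic yield y = 0.05575. Discount each cash flow and weight by its period:
  t   CF        PV=CF/(1+0.05575)^t    t·PV
  1        8.125         7.6960         7.6960
  2        8.125         7.2896        14.5791
  3        8.125         6.9046        20.7139
  4        8.125         6.5400        26.1601
  5        8.125         6.1947        30.9733
  6        8.125         5.8676        35.2053
  7        8.125         5.5577        38.9040
  8      508.125       329.2167     2,633.7335
  Σ                    375.2668     2,807.9651
Price P = Σ PV = 375.2668.
Macaulay duration = Σ(t·PV) / P = 2,807.9651 / 375.2668 = 7.48258 half-year periods.
In years: 7.48258 / 2 = 3.74129 years.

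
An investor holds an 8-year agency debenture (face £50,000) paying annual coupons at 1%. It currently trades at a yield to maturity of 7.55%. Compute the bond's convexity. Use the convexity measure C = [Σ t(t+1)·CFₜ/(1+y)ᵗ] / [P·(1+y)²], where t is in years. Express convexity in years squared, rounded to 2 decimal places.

58.50

With y = 0.0755:
  t   CF        PV=CF/(1+0.0755)^t    t·PV        t(t+1)·PV
  1       500.00       464.9000       464.9000         929.8001
  2       500.00       432.2641       864.5282       2,593.5846
  3       500.00       401.9192     1,205.7576       4,823.0305
  4       500.00       373.7045     1,494.8181       7,474.0903
  5       500.00       347.4705     1,737.3525      10,424.1148
  6       500.00       323.0781     1,938.4686      13,569.2801
  7       500.00       300.3980     2,102.7863      16,822.2905
  8    50,500.00    28,210.3231   225,682.5848   2,031,143.2635
  Σ                 30,854.0576   235,491.1961   2,087,779.4544
P = 30,854.0576.
Convexity = Σ t(t+1)·PV / [P·(1+y)²] = 2,087,779.4544 / (30,854.0576 × 1.156700) = 58.49941.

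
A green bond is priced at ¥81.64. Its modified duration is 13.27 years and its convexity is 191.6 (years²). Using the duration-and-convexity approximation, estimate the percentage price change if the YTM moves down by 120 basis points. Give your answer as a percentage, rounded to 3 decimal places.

Duration effect: -D_mod·Δy = -13.27 × (-0.012) = +0.159240
Convexity effect: ½·C·(Δy)² = 0.5 × 191.6 × (-0.012)² = +0.0137952
ΔP/P ≈ +0.159240 + 0.0137952 = +0.1730352
= +17.30352%.

+17.304%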